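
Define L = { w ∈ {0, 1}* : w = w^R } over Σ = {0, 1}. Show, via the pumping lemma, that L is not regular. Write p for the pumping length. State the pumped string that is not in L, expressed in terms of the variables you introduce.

Assume L is regular. Let p be the pumping length given by the pumping lemma.
Take w = 0^p 1 0^p, a palindrome of length 2p+1 ≥ p.
Write w = xyz as guaranteed by the lemma, with |xy| ≤ p and |y| > 0.
The first p characters of w are 0's, so xy (and hence y) consists only of 0's. Write y = 0^k, 1 ≤ k ≤ p.
Pump with i = 2: xy^2z = 0^{p+k} 1 0^p. Its reverse is 0^p 1 0^{p+k}, which differs from xy^2z since k ≥ 1. So xy^2z is not a palindrome and xy^2z ∉ L.
This contradicts the pumping lemma, so L is not regular.

0^{p+k} 1 0^p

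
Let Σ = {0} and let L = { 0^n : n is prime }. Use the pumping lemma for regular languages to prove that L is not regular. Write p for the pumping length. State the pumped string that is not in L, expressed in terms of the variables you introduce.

Suppose for contradiction that L is regular, and let p be the pumping length.
Let q be a prime with q ≥ p+2 (infinitely many primes exist), and take w = 0^q ∈ L with |w| = q ≥ p.
Write w = xyz as guaranteed by the lemma, with |xy| ≤ p and |y| ≥ 1.
Then y = 0^k for some k with 1 ≤ k ≤ p.
Since 1 ≤ k ≤ p, |xz| = q-k. Pump with i = q+1: |xy^{q+1}z| = (q-k)+(q+1)k = q+qk = q(1+k), which is composite (both factors ≥ 2). So xy^{q+1}z = 0^{q(1+k)} ∉ L.
This contradicts the pumping lemma, so L is not regular.

0^{q(1+k)}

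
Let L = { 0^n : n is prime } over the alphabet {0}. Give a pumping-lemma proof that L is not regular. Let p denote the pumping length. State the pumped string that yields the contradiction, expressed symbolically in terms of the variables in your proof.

Suppose for contradiction that L is regular, and let p be the pumping length.
Let q be a prime with q ≥ p+2 (infinitely many primes exist), and take w = 0^q ∈ L with |w| = q ≥ p.
Write w = xyz as guaranteed by the lemma, with |xy| ≤ p and y is nonempty.
Then y = 0^k for some k with 1 ≤ k ≤ p.
Since 1 ≤ k ≤ p, |xz| = q-k. Pump with i = q+1: |xy^{q+1}z| = (q-k)+(q+1)k = q+qk = q(1+k), which is composite (both factors ≥ 2). So xy^{q+1}z = 0^{q(1+k)} ∉ L.
This is a contradiction; hence L is not regular.

0^{q(1+k)}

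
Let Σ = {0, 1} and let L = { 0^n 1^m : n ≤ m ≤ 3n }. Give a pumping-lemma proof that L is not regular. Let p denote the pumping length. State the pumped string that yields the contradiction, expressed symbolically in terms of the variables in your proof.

0^{p+k} 1^p

Toward a contradiction, assume L is regular with pumping length p.
Take w = 0^p 1^p ∈ L (since p ≤ p ≤ 3p), with |w| = 2p ≥ p.
Write w = xyz as guaranteed by the lemma, with |xy| ≤ p and y is nonempty.
Since the first p symbols of w are all 0's and |xy| ≤ p, y lies entirely in the leading 0-block: y = 0^k for some k with 1 ≤ k ≤ p.
Pump with i = 2: xy^2z = 0^{p+k} 1^p. Now n = p+k > p = m, so the condition n ≤ m fails. Thus xy^2z ∉ L.
This is a contradiction; hence L is not regular.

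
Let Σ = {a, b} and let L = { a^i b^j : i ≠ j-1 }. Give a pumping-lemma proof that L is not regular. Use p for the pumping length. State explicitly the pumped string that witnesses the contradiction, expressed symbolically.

a^{p+p!} b^{p+p!+1}

Assume L is regular; let p be its pumping constant.
Choose w = a^p b^{p+p!+1}. Since p ≠ (p+p!+1)-1 = p+p!, w ∈ L; and |w| ≥ p.
The pumping lemma gives a decomposition w = xyz where |xy| ≤ p and |y| > 0.
Since the first p symbols of w are all a's and |xy| ≤ p, y lies entirely in the leading a-block: y = a^k for some k with 1 ≤ k ≤ p.
Since 1 ≤ k ≤ p, k divides p!; set t = 1 + p!/k. Then xy^t z has p + (p!/k)·k = p + p! copies of a. Now the a-count is p+p! and (b-count)-1 = (p+p!+1)-1 = p+p!, so i ≠ j-1 fails. So xy^t z = a^{p+p!} b^{p+p!+1} ∉ L.
This contradicts the pumping lemma, so L is not regular.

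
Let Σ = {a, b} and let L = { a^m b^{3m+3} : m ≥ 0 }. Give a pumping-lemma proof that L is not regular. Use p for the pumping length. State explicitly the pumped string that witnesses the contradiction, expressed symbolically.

Toward a contradiction, assume L is regular with pumping length p.
Let w = a^p b^{3p+3} ∈ L; note |w| = 4p+3 ≥ p.
By the pumping lemma, w = xyz with |xy| ≤ p and |y| ≥ 1.
Since the first p symbols of w are all a's and |xy| ≤ p, y lies entirely in the leading a-block: y = a^k for some k with 1 ≤ k ≤ p.
Pump with i = 2: xy^2z = a^{p+k} b^{3p+3}. For this to lie in L we would need 3p+3 = 3(p+k)+3, which forces k = 0. But k ≥ 1, so xy^2z ∉ L.
This contradicts the pumping lemma, so L is not regular.

a^{p+k} b^{3p+3}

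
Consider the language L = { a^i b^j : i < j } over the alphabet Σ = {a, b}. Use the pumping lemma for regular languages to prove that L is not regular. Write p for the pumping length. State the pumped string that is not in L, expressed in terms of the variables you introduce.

a^{p+k} b^{p+1}

Suppose for contradiction that L is regular, and let p be the pumping length.
Choose w = a^p b^{p+1} ∈ L, with |w| = 2p+1 ≥ p.
Write w = xyz as guaranteed by the lemma, with |xy| ≤ p and |y| ≥ 1.
Because |xy| ≤ p and w begins with p copies of a, we have y = a^k with 1 ≤ k ≤ p.
Consider xy^2z = a^{p+k} b^{p+1}. Since k ≥ 1, the a-count p+k is at least p+1, so i < j fails; thus xy^2z ∉ L.
Contradiction. Therefore L is not regular.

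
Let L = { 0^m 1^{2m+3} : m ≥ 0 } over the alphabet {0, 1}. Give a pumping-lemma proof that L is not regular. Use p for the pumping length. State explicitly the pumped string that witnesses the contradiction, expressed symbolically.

0^{p+k} 1^{2p+3}

Assume L is regular. Let p be the pumping length given by the pumping lemma.
Let w = 0^p 1^{2p+3} ∈ L; note |w| = 3p+3 ≥ p.
The pumping lemma gives a decomposition w = xyz where |xy| ≤ p and |y| ≥ 1.
The first p characters of w are 0's, so xy (and hence y) consists only of 0's. Write y = 0^k, 1 ≤ k ≤ p.
Pump with i = 2: xy^2z = 0^{p+k} 1^{2p+3}. For this to lie in L we would need 2p+3 = 2(p+k)+3, which forces k = 0. But k ≥ 1, so xy^2z ∉ L.
This contradicts the pumping lemma, so L is not regular.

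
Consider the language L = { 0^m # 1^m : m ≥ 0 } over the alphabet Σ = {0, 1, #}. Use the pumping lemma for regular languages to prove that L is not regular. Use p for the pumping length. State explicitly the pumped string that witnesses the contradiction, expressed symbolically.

Assume L is regular; let p be its pumping constant.
Take w = 0^p # 1^p ∈ L with |w| = 2p+1 ≥ p.
By the pumping lemma, w = xyz with |xy| ≤ p and y is nonempty.
Since the first p symbols of w are all 0's and |xy| ≤ p, y lies entirely in the leading 0-block: y = 0^k for some k with 1 ≤ k ≤ p.
Pump with i = 2: xy^2z = 0^{p+k} # 1^p, which would require p+k = p. But k ≥ 1, so xy^2z ∉ L.
This is a contradiction; hence L is not regular.

0^{p+k} # 1^p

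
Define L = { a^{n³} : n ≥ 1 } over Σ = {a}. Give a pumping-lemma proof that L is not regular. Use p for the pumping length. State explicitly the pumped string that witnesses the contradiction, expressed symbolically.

a^{p³+k}

Assume L is regular; let p be its pumping constant.
Take w = a^{p³} ∈ L with |w| = p³ ≥ p.
Write w = xyz as guaranteed by the lemma, with |xy| ≤ p and y is nonempty.
Then y = a^k for some k with 1 ≤ k ≤ p.
Pump with i = 2: xy^2z = a^{p³+k}. Since 1 ≤ k ≤ p, p³ < p³+k ≤ p³+p < p³+3p²+3p+1 = (p+1)³, so p³+k is not a perfect cube. So xy^2z ∉ L.
This is a contradiction; hence L is not regular.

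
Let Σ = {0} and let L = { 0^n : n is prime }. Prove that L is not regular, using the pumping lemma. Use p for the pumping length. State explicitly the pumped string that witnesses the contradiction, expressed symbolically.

0^{q(1+k)}

Assume L is regular. Let p be the pumping length given by the pumping lemma.
Let q be a prime with q ≥ p+2 (infinitely many primes exist), and take w = 0^q ∈ L with |w| = q ≥ p.
By the pumping lemma, w = xyz with |xy| ≤ p and |y| > 0.
Then y = 0^k for some k with 1 ≤ k ≤ p.
Since 1 ≤ k ≤ p, |xz| = q-k. Pump with i = q+1: |xy^{q+1}z| = (q-k)+(q+1)k = q+qk = q(1+k), which is composite (both factors ≥ 2). So xy^{q+1}z = 0^{q(1+k)} ∉ L.
Contradiction. Therefore L is not regular.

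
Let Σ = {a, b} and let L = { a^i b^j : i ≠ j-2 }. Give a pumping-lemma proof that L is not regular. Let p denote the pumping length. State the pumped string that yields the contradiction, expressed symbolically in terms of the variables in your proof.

a^{p+p!} b^{p+p!+2}

Assume L is regular. Let p be the pumping length given by the pumping lemma.
Choose w = a^p b^{p+p!+2}. Since p ≠ (p+p!+2)-2 = p+p!, w ∈ L; and |w| ≥ p.
The pumping lemma gives a decomposition w = xyz where |xy| ≤ p and |y| > 0.
The first p characters of w are a's, so xy (and hence y) consists only of a's. Write y = a^k, 1 ≤ k ≤ p.
Since 1 ≤ k ≤ p, k divides p!; set t = 1 + p!/k. Then xy^t z has p + (p!/k)·k = p + p! copies of a. Now the a-count is p+p! and (b-count)-2 = (p+p!+2)-2 = p+p!, so i ≠ j-2 fails. So xy^t z = a^{p+p!} b^{p+p!+2} ∉ L.
Contradiction. Therefore L is not regular.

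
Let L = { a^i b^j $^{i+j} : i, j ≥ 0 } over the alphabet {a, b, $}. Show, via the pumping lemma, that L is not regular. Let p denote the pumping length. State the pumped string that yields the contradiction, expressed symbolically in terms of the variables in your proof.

Assume L is regular. Let p be the pumping length given by the pumping lemma.
Take w = a^p b^p $^{2p} ∈ L (with i=j=p, i+j=2p), |w| = 4p ≥ p.
Write w = xyz as guaranteed by the lemma, with |xy| ≤ p and |y| > 0.
Since the first p symbols of w are all a's and |xy| ≤ p, y lies entirely in the leading a-block: y = a^k for some k with 1 ≤ k ≤ p.
Consider xy^2z = a^{p+k} b^p $^{2p}. Now the a- and b-counts sum to 2p+k, but the $-count is 2p ≠ 2p+k. So xy^2z ∉ L.
This is a contradiction; hence L is not regular.

a^{p+k} b^p $^{2p}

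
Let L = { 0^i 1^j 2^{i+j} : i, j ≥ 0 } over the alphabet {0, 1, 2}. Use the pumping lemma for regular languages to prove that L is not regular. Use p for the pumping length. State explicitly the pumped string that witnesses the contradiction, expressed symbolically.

Toward a contradiction, assume L is regular with pumping length p.
Take w = 0^p 1^p 2^{2p} ∈ L (with i=j=p, i+j=2p), |w| = 4p ≥ p.
Write w = xyz as guaranteed by the lemma, with |xy| ≤ p and |y| > 0.
Since the first p symbols of w are all 0's and |xy| ≤ p, y lies entirely in the leading 0-block: y = 0^k for some k with 1 ≤ k ≤ p.
Consider xy^2z = 0^{p+k} 1^p 2^{2p}. Now the 0- and 1-counts sum to 2p+k, but the 2-count is 2p ≠ 2p+k. So xy^2z ∉ L.
Contradiction. Therefore L is not regular.

0^{p+k} 1^p 2^{2p}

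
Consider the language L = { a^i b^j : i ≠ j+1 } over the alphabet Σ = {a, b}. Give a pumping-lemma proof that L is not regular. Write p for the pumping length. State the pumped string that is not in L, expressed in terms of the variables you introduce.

a^{p+p!} b^{p+p!-1}

Assume L is regular. Let p be the pumping length given by the pumping lemma.
Choose w = a^p b^{p+p!-1}. Since p ≠ (p+p!-1)+1 = p+p!, w ∈ L; and |w| ≥ p.
By the pumping lemma, w = xyz with |xy| ≤ p and |y| ≥ 1.
Since the first p symbols of w are all a's and |xy| ≤ p, y lies entirely in the leading a-block: y = a^k for some k with 1 ≤ k ≤ p.
Since 1 ≤ k ≤ p, k divides p!; set t = 1 + p!/k. Then xy^t z has p + (p!/k)·k = p + p! copies of a. Now the a-count is p+p! and (b-count)+1 = (p+p!-1)+1 = p+p!, so i ≠ j+1 fails. So xy^t z = a^{p+p!} b^{p+p!-1} ∉ L.
This is a contradiction; hence L is not regular.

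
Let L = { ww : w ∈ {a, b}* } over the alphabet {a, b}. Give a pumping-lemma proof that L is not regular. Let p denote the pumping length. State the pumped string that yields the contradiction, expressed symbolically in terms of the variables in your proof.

a^{p+k} b^p a^p b^p

Assume L is regular. Let p be the pumping length given by the pumping lemma.
Take w = a^p b^p a^p b^p = uu where u = a^pb^p; then w ∈ L and |w| = 4p ≥ p.
Write w = xyz as guaranteed by the lemma, with |xy| ≤ p and |y| > 0.
Since the first p symbols of w are all a's and |xy| ≤ p, y lies entirely in the leading a-block: y = a^k for some k with 1 ≤ k ≤ p.
Pump with i = 2: xy^2z = a^{p+k} b^p a^p b^p, of length 4p+k. Suppose this equals vv. The string starts with a and ends with b, so v does too; thus the boundary between the two copies of v is a b→a transition. There is exactly one such transition, at position 2p+k, so |v| = 2p+k and |vv| = 4p+2k ≠ 4p+k since k ≥ 1. So xy^2z ∉ L.
This contradicts the pumping lemma, so L is not regular.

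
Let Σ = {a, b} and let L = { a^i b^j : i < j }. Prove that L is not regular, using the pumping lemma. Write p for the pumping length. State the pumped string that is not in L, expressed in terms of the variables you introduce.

a^{p+k} b^{p+1}

Assume L is regular. Let p be the pumping length given by the pumping lemma.
Choose w = a^p b^{p+1} ∈ L, with |w| = 2p+1 ≥ p.
By the pumping lemma, w = xyz with |xy| ≤ p and y is nonempty.
Because |xy| ≤ p and w begins with p copies of a, we have y = a^k with 1 ≤ k ≤ p.
Consider xy^2z = a^{p+k} b^{p+1}. Since k ≥ 1, the a-count p+k is at least p+1, so i < j fails; thus xy^2z ∉ L.
This contradicts the pumping lemma, so L is not regular.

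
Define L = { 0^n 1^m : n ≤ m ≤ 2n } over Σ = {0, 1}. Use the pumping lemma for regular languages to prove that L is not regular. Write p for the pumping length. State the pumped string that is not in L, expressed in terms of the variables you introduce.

Assume L is regular. Let p be the pumping length given by the pumping lemma.
Take w = 0^p 1^p ∈ L (since p ≤ p ≤ 2p), with |w| = 2p ≥ p.
By the pumping lemma, w = xyz with |xy| ≤ p and y is nonempty.
Since the first p symbols of w are all 0's and |xy| ≤ p, y lies entirely in the leading 0-block: y = 0^k for some k with 1 ≤ k ≤ p.
Pump with i = 2: xy^2z = 0^{p+k} 1^p. Now n = p+k > p = m, so the condition n ≤ m fails. Thus xy^2z ∉ L.
This is a contradiction; hence L is not regular.

0^{p+k} 1^p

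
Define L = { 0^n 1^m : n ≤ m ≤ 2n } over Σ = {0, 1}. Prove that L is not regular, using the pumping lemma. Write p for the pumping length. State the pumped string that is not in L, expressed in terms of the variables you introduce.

0^{p+k} 1^p

Suppose for contradiction that L is regular, and let p be the pumping length.
Take w = 0^p 1^p ∈ L (since p ≤ p ≤ 2p), with |w| = 2p ≥ p.
The pumping lemma gives a decomposition w = xyz where |xy| ≤ p and y is nonempty.
Since the first p symbols of w are all 0's and |xy| ≤ p, y lies entirely in the leading 0-block: y = 0^k for some k with 1 ≤ k ≤ p.
Pump with i = 2: xy^2z = 0^{p+k} 1^p. Now n = p+k > p = m, so the condition n ≤ m fails. Thus xy^2z ∉ L.
This is a contradiction; hence L is not regular.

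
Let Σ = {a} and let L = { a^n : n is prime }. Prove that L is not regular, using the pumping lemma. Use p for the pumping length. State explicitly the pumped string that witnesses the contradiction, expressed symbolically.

Toward a contradiction, assume L is regular with pumping length p.
Let q be a prime with q ≥ p+2 (infinitely many primes exist), and take w = a^q ∈ L with |w| = q ≥ p.
Write w = xyz as guaranteed by the lemma, with |xy| ≤ p and y is nonempty.
Then y = a^k for some k with 1 ≤ k ≤ p.
Since 1 ≤ k ≤ p, |xz| = q-k. Pump with i = q+1: |xy^{q+1}z| = (q-k)+(q+1)k = q+qk = q(1+k), which is composite (both factors ≥ 2). So xy^{q+1}z = a^{q(1+k)} ∉ L.
This contradicts the pumping lemma, so L is not regular.

a^{q(1+k)}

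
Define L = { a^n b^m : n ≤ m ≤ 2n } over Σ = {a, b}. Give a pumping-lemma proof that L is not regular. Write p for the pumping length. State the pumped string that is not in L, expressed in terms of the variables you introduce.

a^{p+k} b^p

Assume L is regular. Let p be the pumping length given by the pumping lemma.
Take w = a^p b^p ∈ L (since p ≤ p ≤ 2p), with |w| = 2p ≥ p.
By the pumping lemma, w = xyz with |xy| ≤ p and |y| ≥ 1.
Because |xy| ≤ p and w begins with p copies of a, we have y = a^k with 1 ≤ k ≤ p.
Pump with i = 2: xy^2z = a^{p+k} b^p. Now n = p+k > p = m, so the condition n ≤ m fails. Thus xy^2z ∉ L.
Contradiction. Therefore L is not regular.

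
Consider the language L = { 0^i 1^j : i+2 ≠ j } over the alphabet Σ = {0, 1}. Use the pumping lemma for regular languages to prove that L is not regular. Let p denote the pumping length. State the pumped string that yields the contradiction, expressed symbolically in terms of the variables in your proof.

0^{p+p!} 1^{p+p!+2}

Assume L is regular; let p be its pumping constant.
Choose w = 0^p 1^{p+p!+2}. Since p ≠ (p+p!+2)-2 = p+p!, w ∈ L; and |w| ≥ p.
The pumping lemma gives a decomposition w = xyz where |xy| ≤ p and y is nonempty.
The first p characters of w are 0's, so xy (and hence y) consists only of 0's. Write y = 0^k, 1 ≤ k ≤ p.
Since 1 ≤ k ≤ p, k divides p!; set t = 1 + p!/k. Then xy^t z has p + (p!/k)·k = p + p! copies of 0. Now the 0-count is p+p! and (1-count)-2 = (p+p!+2)-2 = p+p!, so i+2 ≠ j fails. So xy^t z = 0^{p+p!} 1^{p+p!+2} ∉ L.
Contradiction. Therefore L is not regular.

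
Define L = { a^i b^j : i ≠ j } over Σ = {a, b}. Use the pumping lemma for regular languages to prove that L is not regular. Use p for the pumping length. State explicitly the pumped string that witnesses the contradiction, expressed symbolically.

a^{p+p!} b^{p+p!}

Assume L is regular. Let p be the pumping length given by the pumping lemma.
Choose w = a^p b^{p+p!}. Since p ≠ p+p!, w ∈ L; and |w| ≥ p.
By the pumping lemma, w = xyz with |xy| ≤ p and y is nonempty.
Because |xy| ≤ p and w begins with p copies of a, we have y = a^k with 1 ≤ k ≤ p.
Since 1 ≤ k ≤ p, k divides p!; set t = 1 + p!/k. Then xy^t z has p + (p!/k)·k = p + p! copies of a. Now the a-count equals the b-count, so i ≠ j fails. So xy^t z = a^{p+p!} b^{p+p!} ∉ L.
Contradiction. Therefore L is not regular.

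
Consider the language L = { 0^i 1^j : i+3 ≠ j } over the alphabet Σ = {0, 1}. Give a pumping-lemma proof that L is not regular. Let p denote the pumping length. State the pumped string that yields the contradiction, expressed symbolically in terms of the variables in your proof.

0^{p+p!} 1^{p+p!+3}

Suppose for contradiction that L is regular, and let p be the pumping length.
Choose w = 0^p 1^{p+p!+3}. Since p ≠ (p+p!+3)-3 = p+p!, w ∈ L; and |w| ≥ p.
By the pumping lemma, w = xyz with |xy| ≤ p and y is nonempty.
Since the first p symbols of w are all 0's and |xy| ≤ p, y lies entirely in the leading 0-block: y = 0^k for some k with 1 ≤ k ≤ p.
Since 1 ≤ k ≤ p, k divides p!; set t = 1 + p!/k. Then xy^t z has p + (p!/k)·k = p + p! copies of 0. Now the 0-count is p+p! and (1-count)-3 = (p+p!+3)-3 = p+p!, so i+3 ≠ j fails. So xy^t z = 0^{p+p!} 1^{p+p!+3} ∉ L.
This is a contradiction; hence L is not regular.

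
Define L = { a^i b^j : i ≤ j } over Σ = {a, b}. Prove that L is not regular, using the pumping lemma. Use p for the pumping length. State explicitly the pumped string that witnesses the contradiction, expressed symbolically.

Suppose for contradiction that L is regular, and let p be the pumping length.
Choose w = a^p b^p ∈ L, with |w| = 2p ≥ p.
Write w = xyz as guaranteed by the lemma, with |xy| ≤ p and |y| ≥ 1.
The first p characters of w are a's, so xy (and hence y) consists only of a's. Write y = a^k, 1 ≤ k ≤ p.
Consider xy^2z = a^{p+k} b^p. Since k ≥ 1, the a-count p+k exceeds the b-count p, so i ≤ j fails; thus xy^2z ∉ L.
Contradiction. Therefore L is not regular.

a^{p+k} b^p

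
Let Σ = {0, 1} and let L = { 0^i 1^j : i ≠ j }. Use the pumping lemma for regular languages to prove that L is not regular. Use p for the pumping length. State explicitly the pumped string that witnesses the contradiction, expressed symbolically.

0^{p+p!} 1^{p+p!}

Assume L is regular; let p be its pumping constant.
Choose w = 0^p 1^{p+p!}. Since p ≠ p+p!, w ∈ L; and |w| ≥ p.
Write w = xyz as guaranteed by the lemma, with |xy| ≤ p and y is nonempty.
Since the first p symbols of w are all 0's and |xy| ≤ p, y lies entirely in the leading 0-block: y = 0^k for some k with 1 ≤ k ≤ p.
Since 1 ≤ k ≤ p, k divides p!; set t = 1 + p!/k. Then xy^t z has p + (p!/k)·k = p + p! copies of 0. Now the 0-count equals the 1-count, so i ≠ j fails. So xy^t z = 0^{p+p!} 1^{p+p!} ∉ L.
This is a contradiction; hence L is not regular.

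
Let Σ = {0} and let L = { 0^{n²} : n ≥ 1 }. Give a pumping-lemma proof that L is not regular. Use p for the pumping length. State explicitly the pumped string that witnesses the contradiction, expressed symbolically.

Assume L is regular. Let p be the pumping length given by the pumping lemma.
Take w = 0^{p²} ∈ L with |w| = p² ≥ p.
The pumping lemma gives a decomposition w = xyz where |xy| ≤ p and |y| > 0.
Then y = 0^k for some k with 1 ≤ k ≤ p.
Pump with i = 2: xy^2z = 0^{p²+k}. Since 1 ≤ k ≤ p, p² < p²+k ≤ p²+p < (p+1)², so p²+k lies strictly between consecutive squares and is not a perfect square. So xy^2z ∉ L.
This is a contradiction; hence L is not regular.

0^{p²+k}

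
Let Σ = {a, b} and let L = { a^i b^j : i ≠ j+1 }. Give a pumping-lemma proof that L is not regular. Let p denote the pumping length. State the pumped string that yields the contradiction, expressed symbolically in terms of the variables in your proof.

Assume L is regular. Let p be the pumping length given by the pumping lemma.
Choose w = a^p b^{p+p!-1}. Since p ≠ (p+p!-1)+1 = p+p!, w ∈ L; and |w| ≥ p.
Write w = xyz as guaranteed by the lemma, with |xy| ≤ p and |y| > 0.
Because |xy| ≤ p and w begins with p copies of a, we have y = a^k with 1 ≤ k ≤ p.
Since 1 ≤ k ≤ p, k divides p!; set t = 1 + p!/k. Then xy^t z has p + (p!/k)·k = p + p! copies of a. Now the a-count is p+p! and (b-count)+1 = (p+p!-1)+1 = p+p!, so i ≠ j+1 fails. So xy^t z = a^{p+p!} b^{p+p!-1} ∉ L.
This contradicts the pumping lemma, so L is not regular.

a^{p+p!} b^{p+p!-1}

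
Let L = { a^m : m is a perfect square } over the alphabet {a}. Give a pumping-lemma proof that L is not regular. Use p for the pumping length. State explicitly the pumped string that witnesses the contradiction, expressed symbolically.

a^{p²+k}

Assume L is regular; let p be its pumping constant.
Take w = a^{p²} ∈ L with |w| = p² ≥ p.
Write w = xyz as guaranteed by the lemma, with |xy| ≤ p and |y| ≥ 1.
Then y = a^k for some k with 1 ≤ k ≤ p.
Pump with i = 2: xy^2z = a^{p²+k}. Since 1 ≤ k ≤ p, p² < p²+k ≤ p²+p < (p+1)², so p²+k lies strictly between consecutive squares and is not a perfect square. So xy^2z ∉ L.
This contradicts the pumping lemma, so L is not regular.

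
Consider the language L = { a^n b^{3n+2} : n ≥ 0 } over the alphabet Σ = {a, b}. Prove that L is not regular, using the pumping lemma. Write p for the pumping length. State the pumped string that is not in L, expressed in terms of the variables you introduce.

Assume L is regular; let p be its pumping constant.
Let w = a^p b^{3p+2} ∈ L; note |w| = 4p+2 ≥ p.
By the pumping lemma, w = xyz with |xy| ≤ p and |y| > 0.
Since the first p symbols of w are all a's and |xy| ≤ p, y lies entirely in the leading a-block: y = a^k for some k with 1 ≤ k ≤ p.
Pump with i = 2: xy^2z = a^{p+k} b^{3p+2}. For this to lie in L we would need 3p+2 = 3(p+k)+2, which forces k = 0. But k ≥ 1, so xy^2z ∉ L.
This contradicts the pumping lemma, so L is not regular.

a^{p+k} b^{3p+2}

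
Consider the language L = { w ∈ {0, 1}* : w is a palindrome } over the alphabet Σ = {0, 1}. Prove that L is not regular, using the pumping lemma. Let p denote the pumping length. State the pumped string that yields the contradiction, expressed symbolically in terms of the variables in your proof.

0^{p+k} 1 0^p

Assume L is regular. Let p be the pumping length given by the pumping lemma.
Take w = 0^p 1 0^p, a palindrome of length 2p+1 ≥ p.
By the pumping lemma, w = xyz with |xy| ≤ p and |y| > 0.
Because |xy| ≤ p and w begins with p copies of 0, we have y = 0^k with 1 ≤ k ≤ p.
Pump with i = 2: xy^2z = 0^{p+k} 1 0^p. Its reverse is 0^p 1 0^{p+k}, which differs from xy^2z since k ≥ 1. So xy^2z is not a palindrome and xy^2z ∉ L.
This is a contradiction; hence L is not regular.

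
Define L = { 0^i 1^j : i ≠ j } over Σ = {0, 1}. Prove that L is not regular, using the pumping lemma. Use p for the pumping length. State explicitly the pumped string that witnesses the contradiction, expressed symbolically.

Assume L is regular; let p be its pumping constant.
Choose w = 0^p 1^{p+p!}. Since p ≠ p+p!, w ∈ L; and |w| ≥ p.
Write w = xyz as guaranteed by the lemma, with |xy| ≤ p and y is nonempty.
Because |xy| ≤ p and w begins with p copies of 0, we have y = 0^k with 1 ≤ k ≤ p.
Since 1 ≤ k ≤ p, k divides p!; set t = 1 + p!/k. Then xy^t z has p + (p!/k)·k = p + p! copies of 0. Now the 0-count equals the 1-count, so i ≠ j fails. So xy^t z = 0^{p+p!} 1^{p+p!} ∉ L.
This is a contradiction; hence L is not regular.

0^{p+p!} 1^{p+p!}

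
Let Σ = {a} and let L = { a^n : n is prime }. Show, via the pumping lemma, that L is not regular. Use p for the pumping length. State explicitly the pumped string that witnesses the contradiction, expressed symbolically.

a^{q(1+k)}

Toward a contradiction, assume L is regular with pumping length p.
Let q be a prime with q ≥ p+2 (infinitely many primes exist), and take w = a^q ∈ L with |w| = q ≥ p.
Write w = xyz as guaranteed by the lemma, with |xy| ≤ p and |y| > 0.
Then y = a^k for some k with 1 ≤ k ≤ p.
Since 1 ≤ k ≤ p, |xz| = q-k. Pump with i = q+1: |xy^{q+1}z| = (q-k)+(q+1)k = q+qk = q(1+k), which is composite (both factors ≥ 2). So xy^{q+1}z = a^{q(1+k)} ∉ L.
This contradicts the pumping lemma, so L is not regular.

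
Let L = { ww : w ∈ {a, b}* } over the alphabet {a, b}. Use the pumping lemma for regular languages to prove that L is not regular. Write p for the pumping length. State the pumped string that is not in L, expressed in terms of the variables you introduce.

Toward a contradiction, assume L is regular with pumping length p.
Take w = a^p b^p a^p b^p = uu where u = a^pb^p; then w ∈ L and |w| = 4p ≥ p.
By the pumping lemma, w = xyz with |xy| ≤ p and |y| ≥ 1.
The first p characters of w are a's, so xy (and hence y) consists only of a's. Write y = a^k, 1 ≤ k ≤ p.
Pump with i = 2: xy^2z = a^{p+k} b^p a^p b^p, of length 4p+k. Suppose this equals vv. The string starts with a and ends with b, so v does too; thus the boundary between the two copies of v is a b→a transition. There is exactly one such transition, at position 2p+k, so |v| = 2p+k and |vv| = 4p+2k ≠ 4p+k since k ≥ 1. So xy^2z ∉ L.
Contradiction. Therefore L is not regular.

a^{p+k} b^p a^p b^p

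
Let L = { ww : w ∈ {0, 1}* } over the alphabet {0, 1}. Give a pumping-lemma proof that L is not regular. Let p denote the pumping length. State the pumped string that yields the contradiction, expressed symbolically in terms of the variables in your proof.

0^{p+k} 1^p 0^p 1^p

Suppose for contradiction that L is regular, and let p be the pumping length.
Take w = 0^p 1^p 0^p 1^p = uu where u = 0^p1^p; then w ∈ L and |w| = 4p ≥ p.
The pumping lemma gives a decomposition w = xyz where |xy| ≤ p and |y| > 0.
Since the first p symbols of w are all 0's and |xy| ≤ p, y lies entirely in the leading 0-block: y = 0^k for some k with 1 ≤ k ≤ p.
Pump with i = 2: xy^2z = 0^{p+k} 1^p 0^p 1^p, of length 4p+k. Suppose this equals vv. The string starts with 0 and ends with 1, so v does too; thus the boundary between the two copies of v is a 1→0 transition. There is exactly one such transition, at position 2p+k, so |v| = 2p+k and |vv| = 4p+2k ≠ 4p+k since k ≥ 1. So xy^2z ∉ L.
This is a contradiction; hence L is not regular.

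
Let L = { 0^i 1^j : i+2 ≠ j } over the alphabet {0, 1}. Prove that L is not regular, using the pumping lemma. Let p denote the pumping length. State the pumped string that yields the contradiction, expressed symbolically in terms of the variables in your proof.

Toward a contradiction, assume L is regular with pumping length p.
Choose w = 0^p 1^{p+p!+2}. Since p ≠ (p+p!+2)-2 = p+p!, w ∈ L; and |w| ≥ p.
By the pumping lemma, w = xyz with |xy| ≤ p and |y| ≥ 1.
The first p characters of w are 0's, so xy (and hence y) consists only of 0's. Write y = 0^k, 1 ≤ k ≤ p.
Since 1 ≤ k ≤ p, k divides p!; set t = 1 + p!/k. Then xy^t z has p + (p!/k)·k = p + p! copies of 0. Now the 0-count is p+p! and (1-count)-2 = (p+p!+2)-2 = p+p!, so i+2 ≠ j fails. So xy^t z = 0^{p+p!} 1^{p+p!+2} ∉ L.
Contradiction. Therefore L is not regular.

0^{p+p!} 1^{p+p!+2}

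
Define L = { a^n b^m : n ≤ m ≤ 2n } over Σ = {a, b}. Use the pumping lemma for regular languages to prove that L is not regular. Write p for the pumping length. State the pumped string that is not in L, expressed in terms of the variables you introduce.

a^{p+k} b^p

Toward a contradiction, assume L is regular with pumping length p.
Take w = a^p b^p ∈ L (since p ≤ p ≤ 2p), with |w| = 2p ≥ p.
The pumping lemma gives a decomposition w = xyz where |xy| ≤ p and y is nonempty.
The first p characters of w are a's, so xy (and hence y) consists only of a's. Write y = a^k, 1 ≤ k ≤ p.
Pump with i = 2: xy^2z = a^{p+k} b^p. Now n = p+k > p = m, so the condition n ≤ m fails. Thus xy^2z ∉ L.
Contradiction. Therefore L is not regular.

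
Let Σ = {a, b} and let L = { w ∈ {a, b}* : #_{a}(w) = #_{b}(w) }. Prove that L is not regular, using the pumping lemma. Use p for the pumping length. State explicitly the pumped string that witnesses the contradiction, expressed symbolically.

Assume L is regular. Let p be the pumping length given by the pumping lemma.
Choose w = a^p b^p ∈ L with |w| = 2p ≥ p.
By the pumping lemma, w = xyz with |xy| ≤ p and y is nonempty.
The first p characters of w are a's, so xy (and hence y) consists only of a's. Write y = a^k, 1 ≤ k ≤ p.
Pump with i = 2: xy^2z = a^{p+k} b^p has p+k occurrences of a but only p of b. Since k ≥ 1 the counts differ, so xy^2z ∉ L.
Contradiction. Therefore L is not regular.

a^{p+k} b^p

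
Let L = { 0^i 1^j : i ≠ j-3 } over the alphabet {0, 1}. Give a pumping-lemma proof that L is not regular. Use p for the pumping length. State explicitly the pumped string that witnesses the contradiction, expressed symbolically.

Assume L is regular. Let p be the pumping length given by the pumping lemma.
Choose w = 0^p 1^{p+p!+3}. Since p ≠ (p+p!+3)-3 = p+p!, w ∈ L; and |w| ≥ p.
The pumping lemma gives a decomposition w = xyz where |xy| ≤ p and y is nonempty.
Because |xy| ≤ p and w begins with p copies of 0, we have y = 0^k with 1 ≤ k ≤ p.
Since 1 ≤ k ≤ p, k divides p!; set t = 1 + p!/k. Then xy^t z has p + (p!/k)·k = p + p! copies of 0. Now the 0-count is p+p! and (1-count)-3 = (p+p!+3)-3 = p+p!, so i ≠ j-3 fails. So xy^t z = 0^{p+p!} 1^{p+p!+3} ∉ L.
Contradiction. Therefore L is not regular.

0^{p+p!} 1^{p+p!+3}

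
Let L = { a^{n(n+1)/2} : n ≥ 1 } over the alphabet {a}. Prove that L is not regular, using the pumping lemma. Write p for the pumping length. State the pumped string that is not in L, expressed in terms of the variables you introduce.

a^{p(p+1)/2+k}

Assume L is regular. Let p be the pumping length given by the pumping lemma.
Take w = a^{p(p+1)/2} ∈ L with |w| = p(p+1)/2 ≥ p.
By the pumping lemma, w = xyz with |xy| ≤ p and y is nonempty.
Then y = a^k for some k with 1 ≤ k ≤ p.
Pump with i = 2: xy^2z = a^{p(p+1)/2+k}. Since 1 ≤ k ≤ p, p(p+1)/2 < p(p+1)/2+k ≤ p(p+1)/2+p < (p+1)(p+2)/2, so p(p+1)/2+k is strictly between consecutive triangular numbers. So xy^2z ∉ L.
This contradicts the pumping lemma, so L is not regular.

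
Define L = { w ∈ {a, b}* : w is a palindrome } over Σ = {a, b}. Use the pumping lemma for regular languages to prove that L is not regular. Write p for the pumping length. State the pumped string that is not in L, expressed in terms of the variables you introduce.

Suppose for contradiction that L is regular, and let p be the pumping length.
Take w = a^p b a^p, a palindrome of length 2p+1 ≥ p.
By the pumping lemma, w = xyz with |xy| ≤ p and |y| ≥ 1.
Since the first p symbols of w are all a's and |xy| ≤ p, y lies entirely in the leading a-block: y = a^k for some k with 1 ≤ k ≤ p.
Pump with i = 2: xy^2z = a^{p+k} b a^p. Its reverse is a^p b a^{p+k}, which differs from xy^2z since k ≥ 1. So xy^2z is not a palindrome and xy^2z ∉ L.
This contradicts the pumping lemma, so L is not regular.

a^{p+k} b a^p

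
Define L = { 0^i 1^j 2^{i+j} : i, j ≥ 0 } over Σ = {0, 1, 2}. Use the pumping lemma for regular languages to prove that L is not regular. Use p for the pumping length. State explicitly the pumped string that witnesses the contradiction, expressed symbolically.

Toward a contradiction, assume L is regular with pumping length p.
Take w = 0^p 1^p 2^{2p} ∈ L (with i=j=p, i+j=2p), |w| = 4p ≥ p.
Write w = xyz as guaranteed by the lemma, with |xy| ≤ p and |y| > 0.
The first p characters of w are 0's, so xy (and hence y) consists only of 0's. Write y = 0^k, 1 ≤ k ≤ p.
Consider xy^2z = 0^{p+k} 1^p 2^{2p}. Now the 0- and 1-counts sum to 2p+k, but the 2-count is 2p ≠ 2p+k. So xy^2z ∉ L.
This contradicts the pumping lemma, so L is not regular.

0^{p+k} 1^p 2^{2p}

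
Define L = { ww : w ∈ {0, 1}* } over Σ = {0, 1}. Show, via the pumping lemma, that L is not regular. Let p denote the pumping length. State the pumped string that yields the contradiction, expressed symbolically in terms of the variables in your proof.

Suppose for contradiction that L is regular, and let p be the pumping length.
Take w = 0^p 1^p 0^p 1^p = uu where u = 0^p1^p; then w ∈ L and |w| = 4p ≥ p.
The pumping lemma gives a decomposition w = xyz where |xy| ≤ p and |y| ≥ 1.
Since the first p symbols of w are all 0's and |xy| ≤ p, y lies entirely in the leading 0-block: y = 0^k for some k with 1 ≤ k ≤ p.
Pump with i = 2: xy^2z = 0^{p+k} 1^p 0^p 1^p, of length 4p+k. Suppose this equals vv. The string starts with 0 and ends with 1, so v does too; thus the boundary between the two copies of v is a 1→0 transition. There is exactly one such transition, at position 2p+k, so |v| = 2p+k and |vv| = 4p+2k ≠ 4p+k since k ≥ 1. So xy^2z ∉ L.
This is a contradiction; hence L is not regular.

0^{p+k} 1^p 0^p 1^p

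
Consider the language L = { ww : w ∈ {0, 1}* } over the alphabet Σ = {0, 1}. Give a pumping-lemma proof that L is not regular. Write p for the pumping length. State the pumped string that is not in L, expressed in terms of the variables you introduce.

0^{p+k} 1^p 0^p 1^p

Assume L is regular. Let p be the pumping length given by the pumping lemma.
Take w = 0^p 1^p 0^p 1^p = uu where u = 0^p1^p; then w ∈ L and |w| = 4p ≥ p.
Write w = xyz as guaranteed by the lemma, with |xy| ≤ p and |y| > 0.
Since the first p symbols of w are all 0's and |xy| ≤ p, y lies entirely in the leading 0-block: y = 0^k for some k with 1 ≤ k ≤ p.
Pump with i = 2: xy^2z = 0^{p+k} 1^p 0^p 1^p, of length 4p+k. Suppose this equals vv. The string starts with 0 and ends with 1, so v does too; thus the boundary between the two copies of v is a 1→0 transition. There is exactly one such transition, at position 2p+k, so |v| = 2p+k and |vv| = 4p+2k ≠ 4p+k since k ≥ 1. So xy^2z ∉ L.
Contradiction. Therefore L is not regular.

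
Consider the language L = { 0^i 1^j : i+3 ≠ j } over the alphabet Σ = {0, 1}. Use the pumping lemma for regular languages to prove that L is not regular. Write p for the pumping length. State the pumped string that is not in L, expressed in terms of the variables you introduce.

0^{p+p!} 1^{p+p!+3}

Suppose for contradiction that L is regular, and let p be the pumping length.
Choose w = 0^p 1^{p+p!+3}. Since p ≠ (p+p!+3)-3 = p+p!, w ∈ L; and |w| ≥ p.
By the pumping lemma, w = xyz with |xy| ≤ p and |y| > 0.
Since the first p symbols of w are all 0's and |xy| ≤ p, y lies entirely in the leading 0-block: y = 0^k for some k with 1 ≤ k ≤ p.
Since 1 ≤ k ≤ p, k divides p!; set t = 1 + p!/k. Then xy^t z has p + (p!/k)·k = p + p! copies of 0. Now the 0-count is p+p! and (1-count)-3 = (p+p!+3)-3 = p+p!, so i+3 ≠ j fails. So xy^t z = 0^{p+p!} 1^{p+p!+3} ∉ L.
This is a contradiction; hence L is not regular.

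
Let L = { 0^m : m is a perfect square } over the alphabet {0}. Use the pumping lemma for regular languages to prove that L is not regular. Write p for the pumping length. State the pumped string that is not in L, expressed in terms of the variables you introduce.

0^{p²+k}

Suppose for contradiction that L is regular, and let p be the pumping length.
Take w = 0^{p²} ∈ L with |w| = p² ≥ p.
By the pumping lemma, w = xyz with |xy| ≤ p and |y| > 0.
Then y = 0^k for some k with 1 ≤ k ≤ p.
Pump with i = 2: xy^2z = 0^{p²+k}. Since 1 ≤ k ≤ p, p² < p²+k ≤ p²+p < (p+1)², so p²+k lies strictly between consecutive squares and is not a perfect square. So xy^2z ∉ L.
Contradiction. Therefore L is not regular.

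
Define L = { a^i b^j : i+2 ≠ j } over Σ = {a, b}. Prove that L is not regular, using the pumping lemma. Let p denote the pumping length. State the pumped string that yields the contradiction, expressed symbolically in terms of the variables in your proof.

a^{p+p!} b^{p+p!+2}

Toward a contradiction, assume L is regular with pumping length p.
Choose w = a^p b^{p+p!+2}. Since p ≠ (p+p!+2)-2 = p+p!, w ∈ L; and |w| ≥ p.
The pumping lemma gives a decomposition w = xyz where |xy| ≤ p and |y| > 0.
Because |xy| ≤ p and w begins with p copies of a, we have y = a^k with 1 ≤ k ≤ p.
Since 1 ≤ k ≤ p, k divides p!; set t = 1 + p!/k. Then xy^t z has p + (p!/k)·k = p + p! copies of a. Now the a-count is p+p! and (b-count)-2 = (p+p!+2)-2 = p+p!, so i+2 ≠ j fails. So xy^t z = a^{p+p!} b^{p+p!+2} ∉ L.
This is a contradiction; hence L is not regular.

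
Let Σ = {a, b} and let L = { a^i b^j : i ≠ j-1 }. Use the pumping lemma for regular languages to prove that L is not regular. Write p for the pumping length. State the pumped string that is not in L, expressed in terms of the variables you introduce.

Assume L is regular. Let p be the pumping length given by the pumping lemma.
Choose w = a^p b^{p+p!+1}. Since p ≠ (p+p!+1)-1 = p+p!, w ∈ L; and |w| ≥ p.
Write w = xyz as guaranteed by the lemma, with |xy| ≤ p and |y| ≥ 1.
The first p characters of w are a's, so xy (and hence y) consists only of a's. Write y = a^k, 1 ≤ k ≤ p.
Since 1 ≤ k ≤ p, k divides p!; set t = 1 + p!/k. Then xy^t z has p + (p!/k)·k = p + p! copies of a. Now the a-count is p+p! and (b-count)-1 = (p+p!+1)-1 = p+p!, so i ≠ j-1 fails. So xy^t z = a^{p+p!} b^{p+p!+1} ∉ L.
Contradiction. Therefore L is not regular.

a^{p+p!} b^{p+p!+1}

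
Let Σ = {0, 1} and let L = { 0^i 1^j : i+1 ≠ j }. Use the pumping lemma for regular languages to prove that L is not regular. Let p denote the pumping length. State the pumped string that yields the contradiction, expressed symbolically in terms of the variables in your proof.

Assume L is regular; let p be its pumping constant.
Choose w = 0^p 1^{p+p!+1}. Since p ≠ (p+p!+1)-1 = p+p!, w ∈ L; and |w| ≥ p.
Write w = xyz as guaranteed by the lemma, with |xy| ≤ p and |y| > 0.
Because |xy| ≤ p and w begins with p copies of 0, we have y = 0^k with 1 ≤ k ≤ p.
Since 1 ≤ k ≤ p, k divides p!; set t = 1 + p!/k. Then xy^t z has p + (p!/k)·k = p + p! copies of 0. Now the 0-count is p+p! and (1-count)-1 = (p+p!+1)-1 = p+p!, so i+1 ≠ j fails. So xy^t z = 0^{p+p!} 1^{p+p!+1} ∉ L.
This contradicts the pumping lemma, so L is not regular.

0^{p+p!} 1^{p+p!+1}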